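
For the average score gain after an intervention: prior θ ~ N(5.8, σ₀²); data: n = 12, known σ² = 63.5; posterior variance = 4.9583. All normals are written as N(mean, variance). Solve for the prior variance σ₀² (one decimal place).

σ₀² = 78.7

Posterior precision equals prior precision plus data precision: 1/σ_n² = 1/σ₀² + n/σ².
So 1/σ₀² = 1/4.9583 − 12/63.5 = 0.201682 − 0.188976 = 0.012706.
Hence σ₀² = 1/0.012706 ≈ 78.7.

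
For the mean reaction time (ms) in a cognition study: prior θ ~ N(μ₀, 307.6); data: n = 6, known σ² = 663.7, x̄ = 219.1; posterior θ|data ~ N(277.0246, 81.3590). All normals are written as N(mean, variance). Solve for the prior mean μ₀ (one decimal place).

μ₀ = 438.1

The posterior mean is a precision-weighted average: μ_n = (τ₀μ₀ + τ_data·x̄)/(τ₀+τ_data), with τ₀=1/σ₀² and τ_data=n/σ².
Here τ₀ = 1/307.6 = 0.003251 and τ_data = 6/663.7 = 0.009040, so τ_n = 0.012291.
Rearranging for μ₀: μ₀ = (μ_n·τ_n − τ_data·x̄)/τ₀ = (277.0246·0.012291 − 0.009040·219.1) / 0.003251 = 1.424245/0.003251 ≈ 438.1.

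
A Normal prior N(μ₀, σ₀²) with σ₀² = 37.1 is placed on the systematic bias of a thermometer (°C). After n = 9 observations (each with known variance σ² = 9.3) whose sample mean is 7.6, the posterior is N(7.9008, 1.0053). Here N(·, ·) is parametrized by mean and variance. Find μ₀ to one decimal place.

μ₀ = 18.7

The posterior mean is a precision-weighted average: μ_n = (τ₀μ₀ + τ_data·x̄)/(τ₀+τ_data), with τ₀=1/σ₀² and τ_data=n/σ².
Here τ₀ = 1/37.1 = 0.026954 and τ_data = 9/9.3 = 0.967742, so τ_n = 0.994696.
Rearranging for μ₀: μ₀ = (μ_n·τ_n − τ_data·x̄)/τ₀ = (7.9008·0.994696 − 0.967742·7.6) / 0.026954 = 0.504055/0.026954 ≈ 18.7.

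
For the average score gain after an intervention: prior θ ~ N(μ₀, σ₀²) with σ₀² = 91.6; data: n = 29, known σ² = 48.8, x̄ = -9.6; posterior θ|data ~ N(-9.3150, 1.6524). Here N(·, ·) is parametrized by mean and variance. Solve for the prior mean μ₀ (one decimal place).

μ₀ = 6.2

The posterior mean is a precision-weighted average: μ_n = (τ₀μ₀ + τ_data·x̄)/(τ₀+τ_data), with τ₀=1/σ₀² and τ_data=n/σ².
Here τ₀ = 1/91.6 = 0.010917 and τ_data = 29/48.8 = 0.594262, so τ_n = 0.605179.
Rearranging for μ₀: μ₀ = (μ_n·τ_n − τ_data·x̄)/τ₀ = (-9.3150·0.605179 − 0.594262·-9.6) / 0.010917 = 0.067673/0.010917 ≈ 6.2.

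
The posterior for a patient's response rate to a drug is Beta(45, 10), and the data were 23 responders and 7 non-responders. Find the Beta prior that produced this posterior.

Beta(22, 3)

A Beta(α, β) prior with s successes and f failures in binomial data gives a Beta(α+s, β+f) posterior.
Subtract the data counts: 45−23=22, 10−7=3.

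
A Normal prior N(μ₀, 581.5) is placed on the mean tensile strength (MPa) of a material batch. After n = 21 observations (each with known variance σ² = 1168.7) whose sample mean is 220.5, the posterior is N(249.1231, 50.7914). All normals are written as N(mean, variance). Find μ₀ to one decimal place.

μ₀ = 548.2

With known observation variance, the Normal–Normal posterior has precision τ_n = τ₀ + n/σ² and mean μ_n = (τ₀μ₀ + (n/σ²)x̄)/τ_n.
Here τ₀ = 1/581.5 = 0.001720 and τ_data = 21/1168.7 = 0.017969, so τ_n = 0.019689.
Rearranging for μ₀: μ₀ = (μ_n·τ_n − τ_data·x̄)/τ₀ = (249.1231·0.019689 − 0.017969·220.5) / 0.001720 = 0.942820/0.001720 ≈ 548.2.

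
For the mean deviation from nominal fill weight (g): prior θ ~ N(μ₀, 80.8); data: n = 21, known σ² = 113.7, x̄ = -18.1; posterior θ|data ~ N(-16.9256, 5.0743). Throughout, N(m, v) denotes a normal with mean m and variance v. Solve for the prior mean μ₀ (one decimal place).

μ₀ = 0.6

The posterior mean is a precision-weighted average: μ_n = (τ₀μ₀ + τ_data·x̄)/(τ₀+τ_data), with τ₀=1/σ₀² and τ_data=n/σ².
Here τ₀ = 1/80.8 = 0.012376 and τ_data = 21/113.7 = 0.184697, so τ_n = 0.197073.
Rearranging for μ₀: μ₀ = (μ_n·τ_n − τ_data·x̄)/τ₀ = (-16.9256·0.197073 − 0.184697·-18.1) / 0.012376 = 0.007437/0.012376 ≈ 0.6.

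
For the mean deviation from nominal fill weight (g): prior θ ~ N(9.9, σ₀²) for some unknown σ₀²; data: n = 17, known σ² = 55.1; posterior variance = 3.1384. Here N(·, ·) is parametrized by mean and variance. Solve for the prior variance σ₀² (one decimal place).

For the Normal–Normal model with known σ², precisions add: τ_n = τ₀ + n/σ².
So 1/σ₀² = 1/3.1384 − 17/55.1 = 0.318634 − 0.308530 = 0.010104.
Hence σ₀² = 1/0.010104 ≈ 99.0.

σ₀² = 99.0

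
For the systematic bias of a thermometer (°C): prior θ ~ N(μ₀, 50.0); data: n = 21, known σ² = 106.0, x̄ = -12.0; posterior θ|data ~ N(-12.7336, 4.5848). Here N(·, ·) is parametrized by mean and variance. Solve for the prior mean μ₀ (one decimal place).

μ₀ = -20.0

With known observation variance, the Normal–Normal posterior has precision τ_n = τ₀ + n/σ² and mean μ_n = (τ₀μ₀ + (n/σ²)x̄)/τ_n.
Here τ₀ = 1/50.0 = 0.020000 and τ_data = 21/106.0 = 0.198113, so τ_n = 0.218113.
Rearranging for μ₀: μ₀ = (μ_n·τ_n − τ_data·x̄)/τ₀ = (-12.7336·0.218113 − 0.198113·-12.0) / 0.020000 = -0.400008/0.020000 ≈ -20.0.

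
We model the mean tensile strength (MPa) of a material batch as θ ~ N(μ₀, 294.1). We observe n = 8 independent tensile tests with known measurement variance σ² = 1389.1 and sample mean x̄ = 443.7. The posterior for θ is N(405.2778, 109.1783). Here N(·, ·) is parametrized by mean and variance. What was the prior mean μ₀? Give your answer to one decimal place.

The posterior mean is a precision-weighted average: μ_n = (τ₀μ₀ + τ_data·x̄)/(τ₀+τ_data), with τ₀=1/σ₀² and τ_data=n/σ².
Here τ₀ = 1/294.1 = 0.003400 and τ_data = 8/1389.1 = 0.005759, so τ_n = 0.009159.
Rearranging for μ₀: μ₀ = (μ_n·τ_n − τ_data·x̄)/τ₀ = (405.2778·0.009159 − 0.005759·443.7) / 0.003400 = 1.156671/0.003400 ≈ 340.2.

μ₀ = 340.2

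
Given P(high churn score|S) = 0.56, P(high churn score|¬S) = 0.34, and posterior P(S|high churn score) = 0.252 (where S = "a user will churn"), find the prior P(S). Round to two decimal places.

In odds form, posterior odds = prior odds × likelihood ratio, so prior odds = posterior odds ÷ LR.
Posterior odds = 0.252/(1−0.252) = 0.3369. LR = 0.56/0.34 = 1.6471.
Prior odds = 0.3369/1.6471 = 0.2045, so P(S) = 0.2045/(1+0.2045) ≈ 0.17.

P(S) = 0.17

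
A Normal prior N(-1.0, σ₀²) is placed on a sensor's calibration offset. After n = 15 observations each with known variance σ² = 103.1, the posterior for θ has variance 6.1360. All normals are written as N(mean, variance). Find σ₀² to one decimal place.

σ₀² = 57.2

Posterior precision equals prior precision plus data precision: 1/σ_n² = 1/σ₀² + n/σ².
So 1/σ₀² = 1/6.1360 − 15/103.1 = 0.162973 − 0.145490 = 0.017483.
Hence σ₀² = 1/0.017483 ≈ 57.2.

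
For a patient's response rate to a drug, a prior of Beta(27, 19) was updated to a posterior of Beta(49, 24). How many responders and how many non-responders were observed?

22 responders and 5 non-responders

A Beta(a, b) prior with s successes and f failures in binomial data gives a Beta(a+s, b+f) posterior.
So s = 49 − 27 = 22 and f = 24 − 19 = 5.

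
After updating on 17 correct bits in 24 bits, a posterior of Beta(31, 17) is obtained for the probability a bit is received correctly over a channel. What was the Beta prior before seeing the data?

Beta(14, 10)

A Beta(a, b) prior with s successes and f failures in binomial data gives a Beta(a+s, b+f) posterior.
So a = 31 − 17 = 14 and b = 17 − 7 = 10.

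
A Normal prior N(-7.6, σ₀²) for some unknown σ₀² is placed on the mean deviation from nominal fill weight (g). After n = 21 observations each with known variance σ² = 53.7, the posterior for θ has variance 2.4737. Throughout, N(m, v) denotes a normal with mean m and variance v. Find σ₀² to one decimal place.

For the Normal–Normal model with known σ², precisions add: τ_n = τ₀ + n/σ².
So 1/σ₀² = 1/2.4737 − 21/53.7 = 0.404253 − 0.391061 = 0.013192.
Hence σ₀² = 1/0.013192 ≈ 75.8.

σ₀² = 75.8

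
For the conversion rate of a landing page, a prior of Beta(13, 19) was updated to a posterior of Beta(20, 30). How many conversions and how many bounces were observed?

Under Beta–binomial conjugacy the posterior parameters are (α+s, β+f).
Match parameters: s=20−13=7, f=30−19=11.

7 conversions and 11 bounces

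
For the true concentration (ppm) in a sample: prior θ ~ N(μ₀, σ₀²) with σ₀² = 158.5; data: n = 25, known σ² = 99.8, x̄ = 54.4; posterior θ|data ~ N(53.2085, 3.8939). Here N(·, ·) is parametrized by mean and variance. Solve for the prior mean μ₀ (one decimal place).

μ₀ = 5.9

With known observation variance, the Normal–Normal posterior has precision τ_n = τ₀ + n/σ² and mean μ_n = (τ₀μ₀ + (n/σ²)x̄)/τ_n.
Here τ₀ = 1/158.5 = 0.006309 and τ_data = 25/99.8 = 0.250501, so τ_n = 0.256810.
Rearranging for μ₀: μ₀ = (μ_n·τ_n − τ_data·x̄)/τ₀ = (53.2085·0.256810 − 0.250501·54.4) / 0.006309 = 0.037220/0.006309 ≈ 5.9.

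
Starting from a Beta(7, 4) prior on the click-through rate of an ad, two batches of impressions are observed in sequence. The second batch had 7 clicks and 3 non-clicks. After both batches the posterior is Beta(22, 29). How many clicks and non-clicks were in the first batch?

Because Beta–binomial updating is additive in the counts, the combined data contributed (α_post−α_prior, β_post−β_prior) successes and failures.
Total across both batches: 22−7=15 clicks, 29−4=25 non-clicks.
Subtract the second batch: 15−7=8 clicks and 25−3=22 non-clicks.

8 clicks and 22 non-clicks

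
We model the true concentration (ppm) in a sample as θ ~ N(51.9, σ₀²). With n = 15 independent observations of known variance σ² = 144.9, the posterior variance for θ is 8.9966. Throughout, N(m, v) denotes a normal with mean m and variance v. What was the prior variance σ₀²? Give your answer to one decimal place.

Posterior precision equals prior precision plus data precision: 1/σ_n² = 1/σ₀² + n/σ².
So 1/σ₀² = 1/8.9966 − 15/144.9 = 0.111153 − 0.103520 = 0.007633.
Hence σ₀² = 1/0.007633 ≈ 131.0.

σ₀² = 131.0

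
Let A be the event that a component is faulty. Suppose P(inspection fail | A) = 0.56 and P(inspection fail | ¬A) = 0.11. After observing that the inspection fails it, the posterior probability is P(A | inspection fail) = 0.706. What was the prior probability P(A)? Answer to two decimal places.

P(A) = 0.32

Bayes' rule in odds form gives O(A|E) = O(A)·[P(E|A)/P(E|¬A)], hence O(A) = O(A|E)/LR.
Posterior odds = 0.706/(1−0.706) = 2.4014. LR = 0.56/0.11 = 5.0909.
Prior odds = 2.4014/5.0909 = 0.4717, so P(A) = 0.4717/(1+0.4717) ≈ 0.32.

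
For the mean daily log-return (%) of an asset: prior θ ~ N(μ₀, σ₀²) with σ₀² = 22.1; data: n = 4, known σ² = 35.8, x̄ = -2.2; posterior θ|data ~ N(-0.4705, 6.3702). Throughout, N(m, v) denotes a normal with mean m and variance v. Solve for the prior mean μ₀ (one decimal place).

The posterior mean is a precision-weighted average: μ_n = (τ₀μ₀ + τ_data·x̄)/(τ₀+τ_data), with τ₀=1/σ₀² and τ_data=n/σ².
Here τ₀ = 1/22.1 = 0.045249 and τ_data = 4/35.8 = 0.111732, so τ_n = 0.156981.
Rearranging for μ₀: μ₀ = (μ_n·τ_n − τ_data·x̄)/τ₀ = (-0.4705·0.156981 − 0.111732·-2.2) / 0.045249 = 0.171951/0.045249 ≈ 3.8.

μ₀ = 3.8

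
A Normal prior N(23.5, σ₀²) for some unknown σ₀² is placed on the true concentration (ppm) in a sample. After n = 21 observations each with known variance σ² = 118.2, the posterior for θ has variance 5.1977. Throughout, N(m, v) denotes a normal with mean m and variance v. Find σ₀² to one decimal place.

σ₀² = 67.9

For the Normal–Normal model with known σ², precisions add: τ_n = τ₀ + n/σ².
So 1/σ₀² = 1/5.1977 − 21/118.2 = 0.192393 − 0.177665 = 0.014728.
Hence σ₀² = 1/0.014728 ≈ 67.9.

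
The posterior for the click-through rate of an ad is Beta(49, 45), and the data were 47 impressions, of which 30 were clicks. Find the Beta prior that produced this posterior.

Under Beta–binomial conjugacy the posterior parameters are (α+s, β+f).
So α = 49 − 30 = 19 and β = 45 − 17 = 28.

Beta(19, 28)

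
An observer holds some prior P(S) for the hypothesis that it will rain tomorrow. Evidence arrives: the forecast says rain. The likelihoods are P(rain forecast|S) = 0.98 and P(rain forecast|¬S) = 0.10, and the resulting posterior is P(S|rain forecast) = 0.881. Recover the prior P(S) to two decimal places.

In odds form, posterior odds = prior odds × likelihood ratio, so prior odds = posterior odds ÷ LR.
Posterior odds = 0.881/(1−0.881) = 7.4034. LR = 0.98/0.10 = 9.8000.
Prior odds = 7.4034/9.8000 = 0.7554, so P(S) = 0.7554/(1+0.7554) ≈ 0.43.

P(S) = 0.43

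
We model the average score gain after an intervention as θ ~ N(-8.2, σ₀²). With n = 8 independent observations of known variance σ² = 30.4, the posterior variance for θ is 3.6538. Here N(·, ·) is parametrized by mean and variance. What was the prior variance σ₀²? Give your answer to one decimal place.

σ₀² = 95.0

Posterior precision equals prior precision plus data precision: 1/σ_n² = 1/σ₀² + n/σ².
So 1/σ₀² = 1/3.6538 − 8/30.4 = 0.273688 − 0.263158 = 0.010530.
Hence σ₀² = 1/0.010530 ≈ 95.0.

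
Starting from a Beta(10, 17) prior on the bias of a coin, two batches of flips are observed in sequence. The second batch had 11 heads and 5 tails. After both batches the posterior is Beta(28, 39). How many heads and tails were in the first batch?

7 heads and 17 tails

Sequential conjugate updates are equivalent to a single update on the pooled data, so total successes = posterior α − prior α and total failures = posterior β − prior β.
Total across both batches: 28−10=18 heads, 39−17=22 tails.
Subtract the second batch: 18−11=7 heads and 22−5=17 tails.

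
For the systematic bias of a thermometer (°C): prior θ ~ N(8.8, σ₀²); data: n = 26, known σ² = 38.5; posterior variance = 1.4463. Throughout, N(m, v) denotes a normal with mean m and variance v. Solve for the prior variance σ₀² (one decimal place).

σ₀² = 62.1

For the Normal–Normal model with known σ², precisions add: τ_n = τ₀ + n/σ².
So 1/σ₀² = 1/1.4463 − 26/38.5 = 0.691419 − 0.675325 = 0.016094.
Hence σ₀² = 1/0.016094 ≈ 62.1.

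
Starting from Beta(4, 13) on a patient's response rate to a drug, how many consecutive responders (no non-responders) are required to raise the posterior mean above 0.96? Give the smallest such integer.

After k responders and 0 non-responders the posterior is Beta(4+k, 13), with mean (4+k)/(4+13+k).
Set (4+k)/(17+k) > 0.96 and solve: k > (0.96·17 − 4)/(1 − 0.96) = 308.000.
The smallest integer exceeding 308.000 is 309.

k = 309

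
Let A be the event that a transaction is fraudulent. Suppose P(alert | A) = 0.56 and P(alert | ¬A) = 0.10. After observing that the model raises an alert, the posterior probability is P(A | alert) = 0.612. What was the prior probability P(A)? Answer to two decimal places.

Bayes' rule in odds form gives O(A|E) = O(A)·[P(E|A)/P(E|¬A)], hence O(A) = O(A|E)/LR.
Posterior odds = 0.612/(1−0.612) = 1.5773. LR = 0.56/0.10 = 5.6000.
Prior odds = 1.5773/5.6000 = 0.2817, so P(A) = 0.2817/(1+0.2817) ≈ 0.22.

P(A) = 0.22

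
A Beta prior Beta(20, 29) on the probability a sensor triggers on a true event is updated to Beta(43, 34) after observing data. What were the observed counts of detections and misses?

Under Beta–binomial conjugacy the posterior parameters are (a+s, b+f).
Match parameters: s=43−20=23, f=34−29=5.

23 detections and 5 misses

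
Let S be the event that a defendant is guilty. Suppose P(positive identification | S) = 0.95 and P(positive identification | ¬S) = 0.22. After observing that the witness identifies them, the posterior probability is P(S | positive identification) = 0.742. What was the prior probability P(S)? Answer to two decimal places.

P(S) = 0.40

In odds form, posterior odds = prior odds × likelihood ratio, so prior odds = posterior odds ÷ LR.
Posterior odds = 0.742/(1−0.742) = 2.8760. LR = 0.95/0.22 = 4.3182.
Prior odds = 2.8760/4.3182 = 0.6660, so P(S) = 0.6660/(1+0.6660) ≈ 0.40.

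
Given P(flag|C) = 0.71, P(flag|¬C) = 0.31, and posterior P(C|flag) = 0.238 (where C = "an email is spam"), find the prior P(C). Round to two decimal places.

P(C) = 0.12

In odds form, posterior odds = prior odds × likelihood ratio, so prior odds = posterior odds ÷ LR.
Posterior odds = 0.238/(1−0.238) = 0.3123. LR = 0.71/0.31 = 2.2903.
Prior odds = 0.3123/2.2903 = 0.1364, so P(C) = 0.1364/(1+0.1364) ≈ 0.12.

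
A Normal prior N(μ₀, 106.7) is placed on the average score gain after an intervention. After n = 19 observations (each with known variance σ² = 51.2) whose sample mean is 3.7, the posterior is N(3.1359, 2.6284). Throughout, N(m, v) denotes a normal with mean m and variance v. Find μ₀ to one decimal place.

μ₀ = -19.2

With known observation variance, the Normal–Normal posterior has precision τ_n = τ₀ + n/σ² and mean μ_n = (τ₀μ₀ + (n/σ²)x̄)/τ_n.
Here τ₀ = 1/106.7 = 0.009372 and τ_data = 19/51.2 = 0.371094, so τ_n = 0.380466.
Rearranging for μ₀: μ₀ = (μ_n·τ_n − τ_data·x̄)/τ₀ = (3.1359·0.380466 − 0.371094·3.7) / 0.009372 = -0.179944/0.009372 ≈ -19.2.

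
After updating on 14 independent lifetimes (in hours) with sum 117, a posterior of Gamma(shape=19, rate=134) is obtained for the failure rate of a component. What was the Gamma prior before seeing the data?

Gamma(shape=5, rate=17)

For an exponential likelihood with a Gamma(α, β) prior on the rate, n observations with total T give posterior Gamma(α+n, β+T).
So α = 19 − 14 = 5 and β = 134 − 117 = 17.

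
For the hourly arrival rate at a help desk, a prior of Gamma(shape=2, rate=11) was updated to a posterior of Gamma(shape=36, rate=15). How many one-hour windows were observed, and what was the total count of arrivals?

n = 4 one-hour windows with total 34 arrivals

Gamma–Poisson conjugacy: posterior shape = α + Σxᵢ, posterior rate = β + n.
Matching: Σxᵢ = 36 − 2 = 34 and n = 15 − 11 = 4.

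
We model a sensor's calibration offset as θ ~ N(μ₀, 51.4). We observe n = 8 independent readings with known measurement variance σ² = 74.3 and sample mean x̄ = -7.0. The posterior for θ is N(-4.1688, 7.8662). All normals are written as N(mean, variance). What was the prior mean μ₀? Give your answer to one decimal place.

μ₀ = 11.5

With known observation variance, the Normal–Normal posterior has precision τ_n = τ₀ + n/σ² and mean μ_n = (τ₀μ₀ + (n/σ²)x̄)/τ_n.
Here τ₀ = 1/51.4 = 0.019455 and τ_data = 8/74.3 = 0.107672, so τ_n = 0.127127.
Rearranging for μ₀: μ₀ = (μ_n·τ_n − τ_data·x̄)/τ₀ = (-4.1688·0.127127 − 0.107672·-7.0) / 0.019455 = 0.223737/0.019455 ≈ 11.5.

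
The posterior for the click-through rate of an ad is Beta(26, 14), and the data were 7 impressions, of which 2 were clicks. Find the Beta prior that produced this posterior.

Under Beta–binomial conjugacy the posterior parameters are (α+s, β+f).
So α = 26 − 2 = 24 and β = 14 − 5 = 9.

Beta(24, 9)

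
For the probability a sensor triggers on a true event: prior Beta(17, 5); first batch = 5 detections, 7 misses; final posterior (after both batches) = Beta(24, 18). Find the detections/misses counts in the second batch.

Sequential conjugate updates are equivalent to a single update on the pooled data, so total successes = posterior α − prior α and total failures = posterior β − prior β.
Total across both batches: 24−17=7 detections, 18−5=13 misses.
Subtract the first batch: 7−5=2 detections and 13−7=6 misses.

2 detections and 6 misses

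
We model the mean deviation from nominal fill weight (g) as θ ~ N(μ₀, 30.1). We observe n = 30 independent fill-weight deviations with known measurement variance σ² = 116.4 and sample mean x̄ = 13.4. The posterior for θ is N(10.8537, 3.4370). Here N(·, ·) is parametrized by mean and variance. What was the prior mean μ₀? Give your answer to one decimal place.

With known observation variance, the Normal–Normal posterior has precision τ_n = τ₀ + n/σ² and mean μ_n = (τ₀μ₀ + (n/σ²)x̄)/τ_n.
Here τ₀ = 1/30.1 = 0.033223 and τ_data = 30/116.4 = 0.257732, so τ_n = 0.290955.
Rearranging for μ₀: μ₀ = (μ_n·τ_n − τ_data·x̄)/τ₀ = (10.8537·0.290955 − 0.257732·13.4) / 0.033223 = -0.295671/0.033223 ≈ -8.9.

μ₀ = -8.9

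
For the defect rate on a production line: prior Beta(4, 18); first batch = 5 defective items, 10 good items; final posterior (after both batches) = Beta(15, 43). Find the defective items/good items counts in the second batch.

6 defective items and 15 good items

Because Beta–binomial updating is additive in the counts, the combined data contributed (α_post−α_prior, β_post−β_prior) successes and failures.
Total across both batches: 15−4=11 defective items, 43−18=25 good items.
Subtract the first batch: 11−5=6 defective items and 25−10=15 good items.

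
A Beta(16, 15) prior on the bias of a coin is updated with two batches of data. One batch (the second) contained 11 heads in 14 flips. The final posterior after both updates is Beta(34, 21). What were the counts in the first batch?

7 heads and 3 tails

Sequential conjugate updates are equivalent to a single update on the pooled data, so total successes = posterior α − prior α and total failures = posterior β − prior β.
Total across both batches: 34−16=18 heads, 21−15=6 tails.
Subtract the second batch: 18−11=7 heads and 6−3=3 tails.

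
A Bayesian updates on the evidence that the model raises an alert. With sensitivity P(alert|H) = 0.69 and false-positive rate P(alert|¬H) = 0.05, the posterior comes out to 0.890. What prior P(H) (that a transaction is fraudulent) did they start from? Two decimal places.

P(H) = 0.37

In odds form, posterior odds = prior odds × likelihood ratio, so prior odds = posterior odds ÷ LR.
Posterior odds = 0.890/(1−0.890) = 8.0909. LR = 0.69/0.05 = 13.8000.
Prior odds = 8.0909/13.8000 = 0.5863, so P(H) = 0.5863/(1+0.5863) ≈ 0.37.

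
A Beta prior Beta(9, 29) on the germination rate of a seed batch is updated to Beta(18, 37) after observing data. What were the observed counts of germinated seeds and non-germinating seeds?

9 germinated seeds and 8 non-germinating seeds

Under Beta–binomial conjugacy the posterior parameters are (α+s, β+f).
Match parameters: s=18−9=9, f=37−29=8.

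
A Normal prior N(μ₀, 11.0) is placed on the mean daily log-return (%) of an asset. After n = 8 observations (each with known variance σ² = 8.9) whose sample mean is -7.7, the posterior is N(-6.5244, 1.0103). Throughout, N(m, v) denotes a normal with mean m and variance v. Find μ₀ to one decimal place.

μ₀ = 5.1

The posterior mean is a precision-weighted average: μ_n = (τ₀μ₀ + τ_data·x̄)/(τ₀+τ_data), with τ₀=1/σ₀² and τ_data=n/σ².
Here τ₀ = 1/11.0 = 0.090909 and τ_data = 8/8.9 = 0.898876, so τ_n = 0.989785.
Rearranging for μ₀: μ₀ = (μ_n·τ_n − τ_data·x̄)/τ₀ = (-6.5244·0.989785 − 0.898876·-7.7) / 0.090909 = 0.463592/0.090909 ≈ 5.1.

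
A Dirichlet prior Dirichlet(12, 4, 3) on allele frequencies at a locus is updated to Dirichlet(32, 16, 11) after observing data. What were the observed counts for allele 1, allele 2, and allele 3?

For a Dirichlet(α) prior with multinomial counts c, the posterior is Dirichlet(α + c) componentwise.
Counts are posterior − prior componentwise: 32−12=20, 16−4=12, 11−3=8.

counts (20, 12, 8)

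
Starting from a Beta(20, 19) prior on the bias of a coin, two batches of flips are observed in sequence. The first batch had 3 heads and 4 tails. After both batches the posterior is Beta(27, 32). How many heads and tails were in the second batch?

Sequential conjugate updates are equivalent to a single update on the pooled data, so total successes = posterior α − prior α and total failures = posterior β − prior β.
Total across both batches: 27−20=7 heads, 32−19=13 tails.
Subtract the first batch: 7−3=4 heads and 13−4=9 tails.

4 heads and 9 tails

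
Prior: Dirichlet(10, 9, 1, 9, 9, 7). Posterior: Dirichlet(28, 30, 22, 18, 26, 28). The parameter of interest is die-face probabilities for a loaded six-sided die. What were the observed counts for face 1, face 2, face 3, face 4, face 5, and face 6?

For a Dirichlet(α) prior with multinomial counts c, the posterior is Dirichlet(α + c) componentwise.
Counts are posterior − prior componentwise: 28−10=18, 30−9=21, 22−1=21, 18−9=9, 26−9=17, 28−7=21.

counts (18, 21, 21, 9, 17, 21)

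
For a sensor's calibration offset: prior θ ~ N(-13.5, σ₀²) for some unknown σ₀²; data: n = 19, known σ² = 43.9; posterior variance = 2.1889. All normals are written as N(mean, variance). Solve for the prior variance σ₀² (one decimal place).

Posterior precision equals prior precision plus data precision: 1/σ_n² = 1/σ₀² + n/σ².
So 1/σ₀² = 1/2.1889 − 19/43.9 = 0.456850 − 0.432802 = 0.024048.
Hence σ₀² = 1/0.024048 ≈ 41.6.

σ₀² = 41.6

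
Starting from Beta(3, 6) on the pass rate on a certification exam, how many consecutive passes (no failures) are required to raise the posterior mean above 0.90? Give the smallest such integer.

k = 52

After k passes and 0 failures the posterior is Beta(3+k, 6), with mean (3+k)/(3+6+k).
Set (3+k)/(9+k) > 0.90 and solve: k > (0.90·9 − 3)/(1 − 0.90) = 51.000.
The smallest integer exceeding 51.000 is 52.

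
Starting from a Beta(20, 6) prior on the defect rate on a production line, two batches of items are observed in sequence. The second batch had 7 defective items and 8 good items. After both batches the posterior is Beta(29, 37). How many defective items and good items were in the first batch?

Because Beta–binomial updating is additive in the counts, the combined data contributed (α_post−α_prior, β_post−β_prior) successes and failures.
Total across both batches: 29−20=9 defective items, 37−6=31 good items.
Subtract the second batch: 9−7=2 defective items and 31−8=23 good items.

2 defective items and 23 good items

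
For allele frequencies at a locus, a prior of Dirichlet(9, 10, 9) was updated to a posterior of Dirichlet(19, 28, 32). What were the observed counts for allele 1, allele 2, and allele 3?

For a Dirichlet(α) prior with multinomial counts c, the posterior is Dirichlet(α + c) componentwise.
Counts are posterior − prior componentwise: 19−9=10, 28−10=18, 32−9=23.

counts (10, 18, 23)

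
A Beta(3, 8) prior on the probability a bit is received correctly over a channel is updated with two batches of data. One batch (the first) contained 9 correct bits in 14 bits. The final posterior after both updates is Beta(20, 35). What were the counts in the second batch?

8 correct bits and 22 errors

Sequential conjugate updates are equivalent to a single update on the pooled data, so total successes = posterior α − prior α and total failures = posterior β − prior β.
Total across both batches: 20−3=17 correct bits, 35−8=27 errors.
Subtract the first batch: 17−9=8 correct bits and 27−5=22 errors.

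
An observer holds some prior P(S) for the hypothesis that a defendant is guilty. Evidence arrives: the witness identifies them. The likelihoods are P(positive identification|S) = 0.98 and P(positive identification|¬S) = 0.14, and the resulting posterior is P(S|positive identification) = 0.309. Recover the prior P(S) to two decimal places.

Bayes' rule in odds form gives O(S|E) = O(S)·[P(E|S)/P(E|¬S)], hence O(S) = O(S|E)/LR.
Posterior odds = 0.309/(1−0.309) = 0.4472. LR = 0.98/0.14 = 7.0000.
Prior odds = 0.4472/7.0000 = 0.0639, so P(S) = 0.0639/(1+0.0639) ≈ 0.06.

P(S) = 0.06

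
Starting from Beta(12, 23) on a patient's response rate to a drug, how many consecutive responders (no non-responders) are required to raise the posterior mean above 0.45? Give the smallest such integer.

k = 7

After k responders and 0 non-responders the posterior is Beta(12+k, 23), with mean (12+k)/(12+23+k).
Set (12+k)/(35+k) > 0.45 and solve: k > (0.45·35 − 12)/(1 − 0.45) = 6.818.
The smallest integer exceeding 6.818 is 7.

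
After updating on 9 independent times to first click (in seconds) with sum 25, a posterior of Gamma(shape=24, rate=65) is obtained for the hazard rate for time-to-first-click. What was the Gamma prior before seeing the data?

Gamma(shape=15, rate=40)

For an exponential likelihood with a Gamma(α, β) prior on the rate, n observations with total T give posterior Gamma(α+n, β+T).
So α = 24 − 9 = 15 and β = 65 − 25 = 40.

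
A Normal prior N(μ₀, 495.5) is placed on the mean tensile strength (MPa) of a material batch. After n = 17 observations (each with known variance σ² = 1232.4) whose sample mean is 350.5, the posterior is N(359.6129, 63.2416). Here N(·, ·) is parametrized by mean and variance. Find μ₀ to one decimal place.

μ₀ = 421.9

With known observation variance, the Normal–Normal posterior has precision τ_n = τ₀ + n/σ² and mean μ_n = (τ₀μ₀ + (n/σ²)x̄)/τ_n.
Here τ₀ = 1/495.5 = 0.002018 and τ_data = 17/1232.4 = 0.013794, so τ_n = 0.015812.
Rearranging for μ₀: μ₀ = (μ_n·τ_n − τ_data·x̄)/τ₀ = (359.6129·0.015812 − 0.013794·350.5) / 0.002018 = 0.851402/0.002018 ≈ 421.9.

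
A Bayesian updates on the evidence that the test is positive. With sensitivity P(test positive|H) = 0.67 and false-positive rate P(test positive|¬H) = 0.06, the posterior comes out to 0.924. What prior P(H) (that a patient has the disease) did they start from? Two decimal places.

Bayes' rule in odds form gives O(H|E) = O(H)·[P(E|H)/P(E|¬H)], hence O(H) = O(H|E)/LR.
Posterior odds = 0.924/(1−0.924) = 12.1579. LR = 0.67/0.06 = 11.1667.
Prior odds = 12.1579/11.1667 = 1.0888, so P(H) = 1.0888/(1+1.0888) ≈ 0.52.

P(H) = 0.52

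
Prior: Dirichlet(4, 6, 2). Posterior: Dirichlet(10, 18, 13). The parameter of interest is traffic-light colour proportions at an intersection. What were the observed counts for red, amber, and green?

For a Dirichlet(α) prior with multinomial counts c, the posterior is Dirichlet(α + c) componentwise.
Counts are posterior − prior componentwise: 10−4=6, 18−6=12, 13−2=11.

counts (6, 12, 11)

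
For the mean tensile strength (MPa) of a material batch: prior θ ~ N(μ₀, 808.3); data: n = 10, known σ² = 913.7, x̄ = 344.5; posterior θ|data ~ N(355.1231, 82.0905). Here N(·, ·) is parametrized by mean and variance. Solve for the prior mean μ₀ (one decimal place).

The posterior mean is a precision-weighted average: μ_n = (τ₀μ₀ + τ_data·x̄)/(τ₀+τ_data), with τ₀=1/σ₀² and τ_data=n/σ².
Here τ₀ = 1/808.3 = 0.001237 and τ_data = 10/913.7 = 0.010945, so τ_n = 0.012182.
Rearranging for μ₀: μ₀ = (μ_n·τ_n − τ_data·x̄)/τ₀ = (355.1231·0.012182 − 0.010945·344.5) / 0.001237 = 0.555557/0.001237 ≈ 449.1.

μ₀ = 449.1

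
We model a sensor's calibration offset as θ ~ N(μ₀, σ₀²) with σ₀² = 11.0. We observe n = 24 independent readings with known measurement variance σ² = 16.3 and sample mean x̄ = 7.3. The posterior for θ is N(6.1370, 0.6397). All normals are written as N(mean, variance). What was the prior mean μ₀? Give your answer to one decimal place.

With known observation variance, the Normal–Normal posterior has precision τ_n = τ₀ + n/σ² and mean μ_n = (τ₀μ₀ + (n/σ²)x̄)/τ_n.
Here τ₀ = 1/11.0 = 0.090909 and τ_data = 24/16.3 = 1.472393, so τ_n = 1.563302.
Rearranging for μ₀: μ₀ = (μ_n·τ_n − τ_data·x̄)/τ₀ = (6.1370·1.563302 − 1.472393·7.3) / 0.090909 = -1.154485/0.090909 ≈ -12.7.

μ₀ = -12.7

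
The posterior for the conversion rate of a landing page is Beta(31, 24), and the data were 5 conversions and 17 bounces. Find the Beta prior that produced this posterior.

Beta(26, 7)

Under Beta–binomial conjugacy the posterior parameters are (α+s, β+f).
So α = 31 − 5 = 26 and β = 24 − 17 = 7.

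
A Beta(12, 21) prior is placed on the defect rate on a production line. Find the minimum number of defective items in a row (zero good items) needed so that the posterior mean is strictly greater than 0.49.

After k defective items and 0 good items the posterior is Beta(12+k, 21), with mean (12+k)/(12+21+k).
Set (12+k)/(33+k) > 0.49 and solve: k > (0.49·33 − 12)/(1 − 0.49) = 8.176.
The smallest integer exceeding 8.176 is 9, and checking k=9: (21)/(42) = 0.5000 > 0.49.

k = 9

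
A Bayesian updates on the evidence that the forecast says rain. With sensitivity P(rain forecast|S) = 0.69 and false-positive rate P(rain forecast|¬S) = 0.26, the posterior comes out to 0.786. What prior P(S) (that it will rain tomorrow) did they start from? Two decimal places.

In odds form, posterior odds = prior odds × likelihood ratio, so prior odds = posterior odds ÷ LR.
Posterior odds = 0.786/(1−0.786) = 3.6729. LR = 0.69/0.26 = 2.6538.
Prior odds = 3.6729/2.6538 = 1.3840, so P(S) = 1.3840/(1+1.3840) ≈ 0.58.

P(S) = 0.58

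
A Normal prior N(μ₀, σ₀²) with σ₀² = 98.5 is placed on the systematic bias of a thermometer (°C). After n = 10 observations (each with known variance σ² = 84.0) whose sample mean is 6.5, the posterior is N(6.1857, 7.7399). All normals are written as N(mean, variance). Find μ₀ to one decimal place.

With known observation variance, the Normal–Normal posterior has precision τ_n = τ₀ + n/σ² and mean μ_n = (τ₀μ₀ + (n/σ²)x̄)/τ_n.
Here τ₀ = 1/98.5 = 0.010152 and τ_data = 10/84.0 = 0.119048, so τ_n = 0.129200.
Rearranging for μ₀: μ₀ = (μ_n·τ_n − τ_data·x̄)/τ₀ = (6.1857·0.129200 − 0.119048·6.5) / 0.010152 = 0.025380/0.010152 ≈ 2.5.

μ₀ = 2.5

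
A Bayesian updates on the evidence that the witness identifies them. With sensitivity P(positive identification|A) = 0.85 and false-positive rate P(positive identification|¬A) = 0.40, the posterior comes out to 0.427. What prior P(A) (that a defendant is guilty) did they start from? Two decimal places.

Bayes' rule in odds form gives O(A|E) = O(A)·[P(E|A)/P(E|¬A)], hence O(A) = O(A|E)/LR.
Posterior odds = 0.427/(1−0.427) = 0.7452. LR = 0.85/0.40 = 2.1250.
Prior odds = 0.7452/2.1250 = 0.3507, so P(A) = 0.3507/(1+0.3507) ≈ 0.26.

P(A) = 0.26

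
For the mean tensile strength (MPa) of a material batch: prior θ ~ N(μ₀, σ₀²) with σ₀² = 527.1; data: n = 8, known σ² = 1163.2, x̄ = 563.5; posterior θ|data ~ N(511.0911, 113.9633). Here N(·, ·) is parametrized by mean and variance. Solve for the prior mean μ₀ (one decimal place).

With known observation variance, the Normal–Normal posterior has precision τ_n = τ₀ + n/σ² and mean μ_n = (τ₀μ₀ + (n/σ²)x̄)/τ_n.
Here τ₀ = 1/527.1 = 0.001897 and τ_data = 8/1163.2 = 0.006878, so τ_n = 0.008775.
Rearranging for μ₀: μ₀ = (μ_n·τ_n − τ_data·x̄)/τ₀ = (511.0911·0.008775 − 0.006878·563.5) / 0.001897 = 0.609071/0.001897 ≈ 321.1.

μ₀ = 321.1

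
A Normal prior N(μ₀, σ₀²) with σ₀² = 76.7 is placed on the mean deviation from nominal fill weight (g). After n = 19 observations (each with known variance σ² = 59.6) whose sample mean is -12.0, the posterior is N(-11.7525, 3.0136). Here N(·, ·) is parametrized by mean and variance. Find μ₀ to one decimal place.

μ₀ = -5.7

The posterior mean is a precision-weighted average: μ_n = (τ₀μ₀ + τ_data·x̄)/(τ₀+τ_data), with τ₀=1/σ₀² and τ_data=n/σ².
Here τ₀ = 1/76.7 = 0.013038 and τ_data = 19/59.6 = 0.318792, so τ_n = 0.331830.
Rearranging for μ₀: μ₀ = (μ_n·τ_n − τ_data·x̄)/τ₀ = (-11.7525·0.331830 − 0.318792·-12.0) / 0.013038 = -0.074328/0.013038 ≈ -5.7.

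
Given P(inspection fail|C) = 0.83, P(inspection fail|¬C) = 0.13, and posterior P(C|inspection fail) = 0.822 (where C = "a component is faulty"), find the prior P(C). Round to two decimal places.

Bayes' rule in odds form gives O(C|E) = O(C)·[P(E|C)/P(E|¬C)], hence O(C) = O(C|E)/LR.
Posterior odds = 0.822/(1−0.822) = 4.6180. LR = 0.83/0.13 = 6.3846.
Prior odds = 4.6180/6.3846 = 0.7233, so P(C) = 0.7233/(1+0.7233) ≈ 0.42.

P(C) = 0.42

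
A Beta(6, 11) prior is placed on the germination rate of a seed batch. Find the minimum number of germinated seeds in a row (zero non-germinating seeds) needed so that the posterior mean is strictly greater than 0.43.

k = 3

After k germinated seeds and 0 non-germinating seeds the posterior is Beta(6+k, 11), with mean (6+k)/(6+11+k).
Set (6+k)/(17+k) > 0.43 and solve: k > (0.43·17 − 6)/(1 − 0.43) = 2.298.
The smallest integer exceeding 2.298 is 3.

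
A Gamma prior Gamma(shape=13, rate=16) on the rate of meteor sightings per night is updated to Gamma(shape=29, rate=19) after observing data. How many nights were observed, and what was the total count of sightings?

n = 3 nights with total 16 sightings

Gamma–Poisson conjugacy: posterior shape = α + Σxᵢ, posterior rate = β + n.
Matching: Σxᵢ = 29 − 13 = 16 and n = 19 − 16 = 3.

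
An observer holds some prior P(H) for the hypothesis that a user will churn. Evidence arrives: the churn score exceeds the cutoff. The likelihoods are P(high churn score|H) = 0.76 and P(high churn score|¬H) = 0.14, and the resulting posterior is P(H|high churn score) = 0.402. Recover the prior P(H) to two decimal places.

P(H) = 0.11

Bayes' rule in odds form gives O(H|E) = O(H)·[P(E|H)/P(E|¬H)], hence O(H) = O(H|E)/LR.
Posterior odds = 0.402/(1−0.402) = 0.6722. LR = 0.76/0.14 = 5.4286.
Prior odds = 0.6722/5.4286 = 0.1238, so P(H) = 0.1238/(1+0.1238) ≈ 0.11.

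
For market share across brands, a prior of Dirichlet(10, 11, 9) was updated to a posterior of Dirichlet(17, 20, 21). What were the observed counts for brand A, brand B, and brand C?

counts (7, 9, 12)

For a Dirichlet(α) prior with multinomial counts c, the posterior is Dirichlet(α + c) componentwise.
Counts are posterior − prior componentwise: 17−10=7, 20−11=9, 21−9=12.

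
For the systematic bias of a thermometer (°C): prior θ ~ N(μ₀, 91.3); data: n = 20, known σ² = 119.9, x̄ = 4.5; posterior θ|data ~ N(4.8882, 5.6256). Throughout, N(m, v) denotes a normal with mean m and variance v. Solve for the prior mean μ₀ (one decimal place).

μ₀ = 10.8

With known observation variance, the Normal–Normal posterior has precision τ_n = τ₀ + n/σ² and mean μ_n = (τ₀μ₀ + (n/σ²)x̄)/τ_n.
Here τ₀ = 1/91.3 = 0.010953 and τ_data = 20/119.9 = 0.166806, so τ_n = 0.177759.
Rearranging for μ₀: μ₀ = (μ_n·τ_n − τ_data·x̄)/τ₀ = (4.8882·0.177759 − 0.166806·4.5) / 0.010953 = 0.118295/0.010953 ≈ 10.8.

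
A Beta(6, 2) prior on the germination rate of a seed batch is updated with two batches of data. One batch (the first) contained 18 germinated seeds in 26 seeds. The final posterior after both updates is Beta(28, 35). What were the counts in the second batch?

Because Beta–binomial updating is additive in the counts, the combined data contributed (α_post−α_prior, β_post−β_prior) successes and failures.
Total across both batches: 28−6=22 germinated seeds, 35−2=33 non-germinating seeds.
Subtract the first batch: 22−18=4 germinated seeds and 33−8=25 non-germinating seeds.

4 germinated seeds and 25 non-germinating seeds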